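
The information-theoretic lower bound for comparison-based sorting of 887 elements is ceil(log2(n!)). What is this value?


A binary decision tree of height h has at most 2^h leaves and needs at least n! of them, so h >= ceil(log2(n!)).
887! is far too large to multiply out, so use Stirling's series:
  ln(n!) ~ n ln n - n + (1/2) ln(2 pi n) + 1/(12n)  (error below 1/(360 n^3), negligible here)
  ln(887) = 6.7878450
  n ln n = 887 * 6.7878450 = 6020.8185
  (1/2) ln(2 pi * 887) = (1/2) ln(5573.1854) = 4.3129
  1/(12*887) = 0.0001
  ln(887!) ~ 6020.8185 - 887 + 4.3129 + 0.0001 = 5138.1315
Convert to base 2: log2(887!) = 5138.1315 / ln 2 = 5138.1315 / 0.69314718 = 7412.7568
ceil(7412.7568) = 7413


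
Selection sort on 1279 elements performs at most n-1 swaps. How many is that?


Each of the 1278 passes places one element in its final position.
Pass 1: swap minimum into position 0
Pass 2: swap minimum of remaining into position 1
...
Pass 1278: last two elements, one swap
Maximum swaps = 1279 - 1 = 1278


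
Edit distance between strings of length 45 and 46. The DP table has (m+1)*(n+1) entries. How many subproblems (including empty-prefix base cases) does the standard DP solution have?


The table includes base cases (empty prefixes).
Rows: (m+1) = 46
Columns: (n+1) = 47
Total = 46 * 47 = 2162


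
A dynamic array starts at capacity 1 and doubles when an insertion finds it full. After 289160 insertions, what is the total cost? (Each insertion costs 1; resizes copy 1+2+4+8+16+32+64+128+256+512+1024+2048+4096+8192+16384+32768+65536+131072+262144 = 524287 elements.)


Insertion cost: 289160 (one per element)
Resizes occur just before inserting elements 2, 3, 5, 9, ...
Elements copied at each resize: 1 + 2 + 4 + 8 + 16 + 32 + 64 + 128 + 256 + 512 + 1024 + 2048 + 4096 + 8192 + 16384 + 32768 + 65536 + 131072 + 262144
Sum of copies = 524287 (geometric series: 2^k - 1)
Total = 289160 + 524287 = 813447


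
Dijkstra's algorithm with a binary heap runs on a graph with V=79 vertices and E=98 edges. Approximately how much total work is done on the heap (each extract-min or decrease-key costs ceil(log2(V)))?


Dijkstra with a binary heap: each vertex is extracted once, each edge may relax once.
Each heap operation costs O(log V).
V + E = 79 + 98 = 177
ceil(log2(79)) = 7 (since 2^6 = 64 < 79 <= 128 = 2^7)
Total heap work = (V+E) * ceil(log2(V)) = 177 * 7 = 1239


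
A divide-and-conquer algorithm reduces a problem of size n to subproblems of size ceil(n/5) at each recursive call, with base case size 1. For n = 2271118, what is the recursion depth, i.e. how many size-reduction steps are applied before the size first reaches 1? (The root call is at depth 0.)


Each step divides the size by 5 (rounding up); after k steps the size is ceil(n/5^k), which equals 1 exactly when 5^k >= n.
So the depth is the smallest k with 5^k >= 2271118, i.e. ceil(log_5(2271118)).
5^9 = 1953125 < 2271118 <= 9765625 = 5^10
Recursion depth = 10


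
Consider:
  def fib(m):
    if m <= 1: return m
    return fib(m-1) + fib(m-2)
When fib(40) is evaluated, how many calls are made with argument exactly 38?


Let N(m) = number of times fib(m) is called while evaluating fib(40).
N(40) = 1 (the initial call).
N(39) = 1 (only fib(40) calls it).
For 1 <= m <= 38: fib(m) is called by fib(m+1) and fib(m+2), so
  N(m) = N(m+1) + N(m+2).
fib(0) is called only by fib(2), so N(0) = N(2).
Walk down from m=40:
  N(40)=1, N(39)=1, N(38)=2
N(38) = 2


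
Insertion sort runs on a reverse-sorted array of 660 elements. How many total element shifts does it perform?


Sum of shifts = 1 + 2 + 3 + ... + 659
= 660 * 659 / 2
= 434940 / 2
= 217470


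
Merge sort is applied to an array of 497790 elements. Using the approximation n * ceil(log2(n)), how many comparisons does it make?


Merge sort divides the array into halves recursively.
Number of levels = ceil(log2(497790)) = 19
At each level, approximately n = 497790 comparisons are needed for merging.
Total comparisons ~ n * ceil(log2(n)) = 497790 * 19 = 9458010


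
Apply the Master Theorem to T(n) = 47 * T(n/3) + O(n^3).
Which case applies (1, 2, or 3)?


The Master Theorem: T(n) = a*T(n/b) + O(n^c)
  a = 47, b = 3, c = 3
log_b(a) = log_3(47) ~ 3.505
Compare b^c with a: 3^3 = 27 < 47, so c < log_b(a).
Since c < log_b(a), Case 1 applies.
T(n) = O(n^(log_3 47)) ~ O(n^3.505)
Master Theorem case = 1


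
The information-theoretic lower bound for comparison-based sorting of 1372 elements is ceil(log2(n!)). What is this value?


A binary decision tree of height h has at most 2^h leaves and needs at least n! of them, so h >= ceil(log2(n!)).
1372! is far too large to multiply out, so use Stirling's series:
  ln(n!) ~ n ln n - n + (1/2) ln(2 pi n) + 1/(12n)  (error below 1/(360 n^3), negligible here)
  ln(1372) = 7.2240248
  n ln n = 1372 * 7.2240248 = 9911.3620
  (1/2) ln(2 pi * 1372) = (1/2) ln(8620.5302) = 4.5310
  1/(12*1372) = 0.0001
  ln(1372!) ~ 9911.3620 - 1372 + 4.5310 + 0.0001 = 8543.8931
Convert to base 2: log2(1372!) = 8543.8931 / ln 2 = 8543.8931 / 0.69314718 = 12326.2322
ceil(12326.2322) = 12327


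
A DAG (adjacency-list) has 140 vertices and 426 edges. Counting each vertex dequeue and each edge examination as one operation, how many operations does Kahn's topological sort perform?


V = 140 (vertex processing)
E = 426 (edge processing)
V + E = 140 + 426 = 566


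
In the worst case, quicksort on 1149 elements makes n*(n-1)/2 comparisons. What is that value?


Sum of comparisons per partition:
1148 + 1147 + ... + 1 + 0
= 1149 * (1149 - 1) / 2
= 1149 * 1148 / 2
= 659526


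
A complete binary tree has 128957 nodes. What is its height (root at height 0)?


In a complete binary tree, level k holds nodes 2^k .. 2^(k+1)-1 (1-indexed).
Height = floor(log2(n)) = floor(log2(128957)) = 16
Check: 2^16 = 65536 <= 128957 < 131072 = 2^17


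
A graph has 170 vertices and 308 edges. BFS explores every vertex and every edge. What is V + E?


A full BFS traversal dequeues each vertex once and examines each edge once.
Vertex visits: 170
Edge visits: 308
V + E = 170 + 308 = 478


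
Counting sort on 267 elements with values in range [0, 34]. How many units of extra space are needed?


Output array size: 267 (to store sorted result)
Count array size: 35 (one slot per possible value, range 0 to 34)
Total extra space = 267 + 35 = 302


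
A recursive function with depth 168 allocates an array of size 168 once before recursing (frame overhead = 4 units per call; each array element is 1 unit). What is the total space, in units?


Array allocation: 168 units (allocated once)
Stack frames: 168 deep * 4 per frame = 672 units
Total = 168 + 672 = 840


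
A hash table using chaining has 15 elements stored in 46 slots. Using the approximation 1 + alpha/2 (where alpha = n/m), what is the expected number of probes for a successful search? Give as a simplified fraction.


Load factor alpha = n/m = 15/46
Expected probes = 1 + alpha/2 = 1 + 15/(2*46)
= 1 + 15/92
= 92/92 + 15/92
= 107/92


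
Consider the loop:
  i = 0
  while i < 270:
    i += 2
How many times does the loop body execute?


Starting at i = 0, each iteration adds 2.
Iterations until i >= 270:
  Iteration 1: i = 0 -> i = 2
  Iteration 2: i = 2 -> i = 4
  Iteration 3: i = 4 -> i = 6
  Iteration 4: i = 6 -> i = 8
  Iteration 5: i = 8 -> i = 10
  Iteration 6: i = 10 -> i = 12
  Iteration 7: i = 12 -> i = 14
  Iteration 8: i = 14 -> i = 16
  ... continuing ...
Total iterations = ceil(270/2) = 135


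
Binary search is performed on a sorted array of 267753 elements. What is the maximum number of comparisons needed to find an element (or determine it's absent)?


Binary search halves the search space each comparison:
  Step 1: search space = 267753 -> 133876
  Step 2: search space = 133876 -> 66938
  Step 3: search space = 66938 -> 33469
  Step 4: search space = 33469 -> 16734
  Step 5: search space = 16734 -> 8367
  Step 6: search space = 8367 -> 4183
  Step 7: search space = 4183 -> 2091
  Step 8: search space = 2091 -> 1045
  Step 9: search space = 1045 -> 522
  Step 10: search space = 522 -> 261
  Step 11: search space = 261 -> 130
  Step 12: search space = 130 -> 65
  Step 13: search space = 65 -> 32
  Step 14: search space = 32 -> 16
  Step 15: search space = 16 -> 8
  Step 16: search space = 8 -> 4
  Step 17: search space = 4 -> 2
  Step 18: search space = 2 -> 1
  Step 19: search space = 1 (final check)
Maximum comparisons = floor(log2(267753)) + 1 = 18 + 1 = 19


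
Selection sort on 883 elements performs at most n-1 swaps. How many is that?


Each of the 882 passes places one element in its final position.
Pass 1: swap minimum into position 0
Pass 2: swap minimum of remaining into position 1
...
Pass 882: last two elements, one swap
Maximum swaps = 883 - 1 = 882


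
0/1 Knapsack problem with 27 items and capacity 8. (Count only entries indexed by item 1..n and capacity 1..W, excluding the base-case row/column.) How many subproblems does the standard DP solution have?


The DP table is indexed by (item, capacity).
Rows: 27 items
Columns: 8 capacity values (1 to W)
Total subproblems = 27 * 8 = 216


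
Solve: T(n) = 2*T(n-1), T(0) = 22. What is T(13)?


Unrolling:
T(13) = 2*T(12) = 2^2*T(11) = ... = 2^13*T(0)
= 2^13 * 22
= 8192 * 22 = 180224


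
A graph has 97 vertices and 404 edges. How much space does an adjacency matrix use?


Adjacency matrix: V x V grid of entries
Space = V^2 = 97^2 = 97 * 97 = 9409


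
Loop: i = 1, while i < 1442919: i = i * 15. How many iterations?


i multiplies by 15 each step:
i = 1 -> 15 -> 225 -> 3375 -> 50625 -> 759375 -> 11390625 (stop)
Iterations = ceil(log_15(1442919)) = 6


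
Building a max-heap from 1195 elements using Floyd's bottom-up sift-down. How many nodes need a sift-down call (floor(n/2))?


In a heap of 1195 elements (0-indexed array):
  Last element index: 1194
  Parent of last element: floor((1194 - 1) / 2) = 596
  Internal nodes: indices 0 to 596
  Count = floor(1195/2) = 597


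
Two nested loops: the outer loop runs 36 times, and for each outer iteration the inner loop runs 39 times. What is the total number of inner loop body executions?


Outer loop: 36 iterations
Inner loop: 39 iterations per outer iteration
Total = 36 * 39 = 1404


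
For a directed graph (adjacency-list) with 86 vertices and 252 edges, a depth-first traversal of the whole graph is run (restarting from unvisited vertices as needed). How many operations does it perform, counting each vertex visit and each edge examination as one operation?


A full DFS traversal visits each vertex once and examines each edge once.
V = 86
E = 252
Sum = 86 + 252 = 338


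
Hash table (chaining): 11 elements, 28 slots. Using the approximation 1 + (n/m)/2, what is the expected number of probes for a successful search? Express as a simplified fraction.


Computing expected probes:
alpha = 11/28
= 1 + alpha/2
= 1 + 11/(2*28)
= (2*28 + 11) / (2*28)
= 67/56


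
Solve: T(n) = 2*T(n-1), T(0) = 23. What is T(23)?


Unrolling:
T(23) = 2*T(22) = 2^2*T(21) = ... = 2^23*T(0)
= 2^23 * 23
= 8388608 * 23 = 192937984


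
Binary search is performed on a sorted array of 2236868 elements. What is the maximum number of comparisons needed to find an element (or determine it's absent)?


Binary search halves the search space each comparison:
  Step 1: search space = 2236868 -> 1118434
  Step 2: search space = 1118434 -> 559217
  Step 3: search space = 559217 -> 279608
  Step 4: search space = 279608 -> 139804
  Step 5: search space = 139804 -> 69902
  Step 6: search space = 69902 -> 34951
  Step 7: search space = 34951 -> 17475
  Step 8: search space = 17475 -> 8737
  Step 9: search space = 8737 -> 4368
  Step 10: search space = 4368 -> 2184
  Step 11: search space = 2184 -> 1092
  Step 12: search space = 1092 -> 546
  Step 13: search space = 546 -> 273
  Step 14: search space = 273 -> 136
  Step 15: search space = 136 -> 68
  Step 16: search space = 68 -> 34
  Step 17: search space = 34 -> 17
  Step 18: search space = 17 -> 8
  Step 19: search space = 8 -> 4
  Step 20: search space = 4 -> 2
  Step 21: search space = 2 -> 1
  Step 22: search space = 1 (final check)
Maximum comparisons = floor(log2(2236868)) + 1 = 21 + 1 = 22


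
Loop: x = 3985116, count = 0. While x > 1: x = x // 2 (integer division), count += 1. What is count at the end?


The variable x halves each step:
x = 3985116 -> 1992558 -> 996279 -> 498139 -> 249069 -> 124534 -> 62267 -> 31133 -> 15566 -> 7783 -> 3891 -> 1945 -> 972 -> 486 -> 243 -> 121 -> 60 -> 30 -> 15 -> 7 -> 3 -> 1
Number of halvings = floor(log2(3985116)) = 21


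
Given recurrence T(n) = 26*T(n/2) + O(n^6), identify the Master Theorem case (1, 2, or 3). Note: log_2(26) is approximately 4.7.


Master Theorem parameters: a=26, b=2, c=6
log_b(a) = 4.7
Compare b^c with a: 2^6 = 64 > 26, so c > log_b(a).
Comparing c=6 vs log_b(a)=4.7:
6 > 4.7 => Case 3
Result: T(n) = O(n^6)
Master Theorem case = 3


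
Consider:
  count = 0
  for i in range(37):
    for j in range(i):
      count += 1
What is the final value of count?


For each i, the inner loop runs i times:
  i=0: inner runs 0 times
  i=1: inner runs 1 time
  i=2: inner runs 2 times
  i=3: inner runs 3 times
  i=4: inner runs 4 times
  i=5: inner runs 5 times
  i=6: inner runs 6 times
  i=7: inner runs 7 times
  ...
Total = 0 + 1 + 2 + ... + 36 = 37*(37-1)/2 = 666


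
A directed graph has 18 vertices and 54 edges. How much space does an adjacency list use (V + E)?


Adjacency list: one list head per vertex + one entry per edge
Vertex heads: 18
Edge entries: 54
Total = 18 + 54 = 72


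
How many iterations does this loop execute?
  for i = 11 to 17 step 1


The loop variable i takes values starting at 11 and increments by 1 each iteration.
Sequence: i = 11, 12, 13, 14, 15, 16, 17
The upper bound 17 is inclusive, so the count is floor((last - first) / step) + 1:
floor((17 - 11) / 1) + 1 = floor(6/1) + 1 = 6 + 1 = 7


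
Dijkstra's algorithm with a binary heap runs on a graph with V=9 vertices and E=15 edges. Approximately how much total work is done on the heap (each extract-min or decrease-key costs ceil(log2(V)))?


Dijkstra with a binary heap: each vertex is extracted once, each edge may relax once.
Each heap operation costs O(log V).
V + E = 9 + 15 = 24
ceil(log2(9)) = 4 (since 2^3 = 8 < 9 <= 16 = 2^4)
Total heap work = (V+E) * ceil(log2(V)) = 24 * 4 = 96


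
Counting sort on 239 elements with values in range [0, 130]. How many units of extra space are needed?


Output array size: 239 (to store sorted result)
Count array size: 131 (one slot per possible value, range 0 to 130)
Total extra space = 239 + 131 = 370


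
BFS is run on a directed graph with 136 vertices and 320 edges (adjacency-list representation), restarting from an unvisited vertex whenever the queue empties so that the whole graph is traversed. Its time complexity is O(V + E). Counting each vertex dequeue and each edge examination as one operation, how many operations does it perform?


A full BFS traversal dequeues each vertex exactly once and examines each directed edge exactly once.
V = 136 (vertex processing cost)
E = 320 (edge examination cost)
Total operations proportional to V + E = 136 + 320 = 456


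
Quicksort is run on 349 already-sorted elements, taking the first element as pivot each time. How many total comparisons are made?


Sum of comparisons per partition:
348 + 347 + ... + 1 + 0
= 349 * (349 - 1) / 2
= 349 * 348 / 2
= 60726


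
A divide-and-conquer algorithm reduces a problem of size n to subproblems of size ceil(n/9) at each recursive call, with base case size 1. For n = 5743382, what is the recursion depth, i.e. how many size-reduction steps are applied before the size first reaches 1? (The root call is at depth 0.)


Each step divides the size by 9 (rounding up); after k steps the size is ceil(n/9^k), which equals 1 exactly when 9^k >= n.
So the depth is the smallest k with 9^k >= 5743382, i.e. ceil(log_9(5743382)).
9^7 = 4782969 < 5743382 <= 43046721 = 9^8
Recursion depth = 8


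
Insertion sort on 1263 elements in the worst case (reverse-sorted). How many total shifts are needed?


In the worst case (reverse-sorted), each element shifts past all previous:
  Element 1: 1 shifts
  Element 2: 2 shifts
  Element 3: 3 shifts
  Element 4: 4 shifts
  Element 5: 5 shifts
  ...
  Element 1262: 1262 shifts
Total = 1 + 2 + ... + 1262
= 1263*(1263-1)/2 = 796953


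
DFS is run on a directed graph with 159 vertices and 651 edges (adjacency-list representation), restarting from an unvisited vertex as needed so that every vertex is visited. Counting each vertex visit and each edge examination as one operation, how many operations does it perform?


A full DFS traversal processes each vertex exactly once (push/pop on stack).
Each directed edge is examined once.
V = 159, E = 651
V + E = 810


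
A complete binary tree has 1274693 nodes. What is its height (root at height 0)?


In a complete binary tree, level k holds nodes 2^k .. 2^(k+1)-1 (1-indexed).
Height = floor(log2(n)) = floor(log2(1274693)) = 20
Check: 2^20 = 1048576 <= 1274693 < 2097152 = 2^21


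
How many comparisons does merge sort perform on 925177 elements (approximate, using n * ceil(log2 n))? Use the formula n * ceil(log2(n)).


Recursion depth: ceil(log2(925177)) = 20
Each recursion level merges n = 925177 elements
Total = 925177 * 20 = 18503540


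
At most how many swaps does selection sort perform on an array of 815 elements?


Each of the 814 passes places one element in its final position.
Pass 1: swap minimum into position 0
Pass 2: swap minimum of remaining into position 1
...
Pass 814: last two elements, one swap
Maximum swaps = 815 - 1 = 814


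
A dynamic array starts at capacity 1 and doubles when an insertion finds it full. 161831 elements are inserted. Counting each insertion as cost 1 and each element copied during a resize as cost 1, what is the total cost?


n = 161831
Insertion costs: 161831
Resizes copy 1, 2, 4, ... up to the largest power of 2 that is <= n-1 = 161830, i.e. 131072.
Copy costs = 1 + 2 + 4 + 8 + 16 + 32 + 64 + 128 + 256 + 512 + 1024 + 2048 + 4096 + 8192 + 16384 + 32768 + 65536 + 131072 = 262143
Total = 161831 + 262143 = 423974


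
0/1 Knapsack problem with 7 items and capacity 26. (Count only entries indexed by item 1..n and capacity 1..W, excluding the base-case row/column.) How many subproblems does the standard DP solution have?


The DP table is indexed by (item, capacity).
Rows: 7 items
Columns: 26 capacity values (1 to W)
Total subproblems = 7 * 26 = 182


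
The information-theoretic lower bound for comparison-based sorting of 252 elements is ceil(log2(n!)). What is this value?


A binary decision tree of height h has at most 2^h leaves and needs at least n! of them, so h >= ceil(log2(n!)).
252! is far too large to multiply out, so use Stirling's series:
  ln(n!) ~ n ln n - n + (1/2) ln(2 pi n) + 1/(12n)  (error below 1/(360 n^3), negligible here)
  ln(252) = 5.5294291
  n ln n = 252 * 5.5294291 = 1393.4161
  (1/2) ln(2 pi * 252) = (1/2) ln(1583.3627) = 3.6837
  1/(12*252) = 0.0003
  ln(252!) ~ 1393.4161 - 252 + 3.6837 + 0.0003 = 1145.1001
Convert to base 2: log2(252!) = 1145.1001 / ln 2 = 1145.1001 / 0.69314718 = 1652.0302
ceil(1652.0302) = 1653


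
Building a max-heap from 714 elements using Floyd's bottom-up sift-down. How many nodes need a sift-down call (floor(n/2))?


In a heap of 714 elements (0-indexed array):
  Last element index: 713
  Parent of last element: floor((713 - 1) / 2) = 356
  Internal nodes: indices 0 to 356
  Count = floor(714/2) = 357


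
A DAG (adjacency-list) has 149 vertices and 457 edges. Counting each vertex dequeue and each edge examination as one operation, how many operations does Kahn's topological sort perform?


V = 149 (vertex processing)
E = 457 (edge processing)
V + E = 149 + 457 = 606


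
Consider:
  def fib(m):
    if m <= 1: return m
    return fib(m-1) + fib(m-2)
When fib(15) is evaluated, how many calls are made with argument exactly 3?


Let N(m) = number of times fib(m) is called while evaluating fib(15).
N(15) = 1 (the initial call).
N(14) = 1 (only fib(15) calls it).
For 1 <= m <= 13: fib(m) is called by fib(m+1) and fib(m+2), so
  N(m) = N(m+1) + N(m+2).
fib(0) is called only by fib(2), so N(0) = N(2).
Walk down from m=15:
  N(15)=1, N(14)=1, N(13)=2, N(12)=3, N(11)=5, N(10)=8, N(9)=13, N(8)=21, N(7)=34, N(6)=55, N(5)=89, N(4)=144, N(3)=233
N(3) = 233


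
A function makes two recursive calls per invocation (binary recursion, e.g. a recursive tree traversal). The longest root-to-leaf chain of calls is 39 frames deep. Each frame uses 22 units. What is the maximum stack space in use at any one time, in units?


Binary recursion: the two calls run one after the other, so only one root-to-leaf chain of frames is on the stack at a time.
Maximum depth (longest chain) = 39 frames
Each frame = 22 units
Max stack space = 39 * 22 = 858


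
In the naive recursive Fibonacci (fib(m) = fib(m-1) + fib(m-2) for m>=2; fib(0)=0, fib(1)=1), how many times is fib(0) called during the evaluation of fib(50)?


Let N(m) = number of times fib(m) is called while evaluating fib(50).
N(50) = 1 (the initial call).
N(49) = 1 (only fib(50) calls it).
For 1 <= m <= 48: fib(m) is called by fib(m+1) and fib(m+2), so
  N(m) = N(m+1) + N(m+2).
fib(0) is called only by fib(2), so N(0) = N(2).
Walk down from m=50:
  N(50)=1, N(49)=1, N(48)=2, N(47)=3, N(46)=5, N(45)=8, N(44)=13, N(43)=21, N(42)=34, N(41)=55, N(40)=89, N(39)=144, N(38)=233, N(37)=377, N(36)=610, N(35)=987, N(34)=1597, N(33)=2584, N(32)=4181, N(31)=6765, N(30)=10946, N(29)=17711, N(28)=28657, N(27)=46368, N(26)=75025, N(25)=121393, N(24)=196418, N(23)=317811, N(22)=514229, N(21)=832040, N(20)=1346269, N(19)=2178309, N(18)=3524578, N(17)=5702887, N(16)=9227465, N(15)=14930352, N(14)=24157817, N(13)=39088169, N(12)=63245986, N(11)=102334155, N(10)=165580141, N(9)=267914296, N(8)=433494437, N(7)=701408733, N(6)=1134903170, N(5)=1836311903, N(4)=2971215073, N(3)=4807526976, N(2)=7778742049, N(1)=12586269025, N(0)=N(2)=7778742049
N(0) = 7778742049


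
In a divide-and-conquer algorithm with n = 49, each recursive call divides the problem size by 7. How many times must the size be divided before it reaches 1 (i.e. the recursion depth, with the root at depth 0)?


Number of divisions = log_7(49)
Sizes: 49 -> 7 -> 1 (2 divisions)
Recursion depth = 2


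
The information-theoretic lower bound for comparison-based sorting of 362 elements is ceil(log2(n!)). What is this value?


A binary decision tree of height h has at most 2^h leaves and needs at least n! of them, so h >= ceil(log2(n!)).
362! is far too large to multiply out, so use Stirling's series:
  ln(n!) ~ n ln n - n + (1/2) ln(2 pi n) + 1/(12n)  (error below 1/(360 n^3), negligible here)
  ln(362) = 5.8916442
  n ln n = 362 * 5.8916442 = 2132.7752
  (1/2) ln(2 pi * 362) = (1/2) ln(2274.5131) = 3.8648
  1/(12*362) = 0.0002
  ln(362!) ~ 2132.7752 - 362 + 3.8648 + 0.0002 = 1774.6402
Convert to base 2: log2(362!) = 1774.6402 / ln 2 = 1774.6402 / 0.69314718 = 2560.2646
ceil(2560.2646) = 2561


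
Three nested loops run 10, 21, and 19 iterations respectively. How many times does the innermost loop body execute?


Loop 1 (outermost): 10 iterations
Loop 2 (middle): 21 iterations per outer
Loop 3 (innermost): 19 iterations per middle
Total = 10 * 21 * 19 = 3990


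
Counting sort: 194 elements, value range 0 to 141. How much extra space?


n = 194 (output array)
k = 142 (count array for 142 distinct values)
Extra space = 194 + 142 = 336


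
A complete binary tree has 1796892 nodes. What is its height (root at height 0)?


In a complete binary tree, level k holds nodes 2^k .. 2^(k+1)-1 (1-indexed).
Height = floor(log2(n)) = floor(log2(1796892)) = 20
Check: 2^20 = 1048576 <= 1796892 < 2097152 = 2^21


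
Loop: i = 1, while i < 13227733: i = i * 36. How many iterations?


i multiplies by 36 each step:
i = 1 -> 36 -> 1296 -> 46656 -> 1679616 -> 60466176 (stop)
Iterations = ceil(log_36(13227733)) = 5


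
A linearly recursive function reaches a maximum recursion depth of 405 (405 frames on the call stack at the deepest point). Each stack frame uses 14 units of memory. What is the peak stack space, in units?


Maximum recursion depth = 405 frames
Memory per frame = 14 units
Total stack space = depth * frame_size
= 405 * 14 = 5670


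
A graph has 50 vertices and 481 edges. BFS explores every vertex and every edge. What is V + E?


A full BFS traversal dequeues each vertex once and examines each edge once.
Vertex visits: 50
Edge visits: 481
V + E = 50 + 481 = 531


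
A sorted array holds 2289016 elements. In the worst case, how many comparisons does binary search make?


Halving sequence: 2289016 -> 1144508 -> 572254 -> 286127 -> 143063 -> 71531 -> 35765 -> 17882 -> 8941 -> 4470 -> 2235 -> 1117 -> 558 -> 279 -> 139 -> 69 -> 34 -> 17 -> 8 -> 4 -> 2 -> 1
Number of halvings = 21
Max comparisons = 21 + 1 = 22


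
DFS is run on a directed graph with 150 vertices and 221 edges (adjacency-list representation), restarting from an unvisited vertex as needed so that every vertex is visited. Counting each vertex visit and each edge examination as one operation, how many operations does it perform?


A full DFS traversal processes each vertex exactly once (push/pop on stack).
Each directed edge is examined once.
V = 150, E = 221
V + E = 371


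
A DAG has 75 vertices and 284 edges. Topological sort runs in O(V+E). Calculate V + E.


V = 75 (vertex processing)
E = 284 (edge processing)
V + E = 75 + 284 = 359


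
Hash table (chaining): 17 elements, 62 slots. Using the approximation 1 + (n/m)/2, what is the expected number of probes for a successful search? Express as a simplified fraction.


Computing expected probes:
alpha = 17/62
= 1 + alpha/2
= 1 + 17/(2*62)
= (2*62 + 17) / (2*62)
= 141/124


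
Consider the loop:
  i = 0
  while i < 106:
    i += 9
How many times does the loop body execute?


Starting at i = 0, each iteration adds 9.
Iterations until i >= 106:
  Iteration 1: i = 0 -> i = 9
  Iteration 2: i = 9 -> i = 18
  Iteration 3: i = 18 -> i = 27
  Iteration 4: i = 27 -> i = 36
  Iteration 5: i = 36 -> i = 45
  Iteration 6: i = 45 -> i = 54
  Iteration 7: i = 54 -> i = 63
  Iteration 8: i = 63 -> i = 72
  ... continuing ...
Total iterations = ceil(106/9) = 12


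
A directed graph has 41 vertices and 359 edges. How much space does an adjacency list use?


Adjacency list: one list head per vertex + one entry per edge
Vertex heads: 41
Edge entries: 359
Total = 41 + 359 = 400


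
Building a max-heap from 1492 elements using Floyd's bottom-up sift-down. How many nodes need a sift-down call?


In a heap of 1492 elements (0-indexed array):
  Last element index: 1491
  Parent of last element: floor((1491 - 1) / 2) = 745
  Internal nodes: indices 0 to 745
  Count = floor(1492/2) = 746


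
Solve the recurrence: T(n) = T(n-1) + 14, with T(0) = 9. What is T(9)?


Unrolling the recurrence:
T(9) = T(8) + 14
       = T(7) + 14 + 14
       = T(6) + 14*3
       ...
       = T(0) + 14*9
       = 9 + 126 = 135


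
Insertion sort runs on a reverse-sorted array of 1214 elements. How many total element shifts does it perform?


Sum of shifts = 1 + 2 + 3 + ... + 1213
= 1214 * 1213 / 2
= 1472582 / 2
= 736291


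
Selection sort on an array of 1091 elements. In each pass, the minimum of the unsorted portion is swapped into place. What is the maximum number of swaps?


Selection sort performs one swap per pass:
  Pass 1: find min in positions 0 to 1090, swap with position 0
  Pass 2: find min in positions 1 to 1090, swap with position 1
  Pass 3: find min in positions 2 to 1090, swap with position 2
  Pass 4: find min in positions 3 to 1090, swap with position 3
  Pass 5: find min in positions 4 to 1090, swap with position 4
  ... (1085 more passes)
Total passes (and swaps) = n - 1 = 1091 - 1 = 1090


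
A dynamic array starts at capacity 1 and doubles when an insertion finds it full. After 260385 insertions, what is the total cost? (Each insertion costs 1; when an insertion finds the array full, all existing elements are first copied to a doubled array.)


Insertion cost: 260385 (one per element)
Resizes occur just before inserting elements 2, 3, 5, 9, ...
Elements copied at each resize: 1 + 2 + 4 + 8 + 16 + 32 + 64 + 128 + 256 + 512 + 1024 + 2048 + 4096 + 8192 + 16384 + 32768 + 65536 + 131072
Sum of copies = 262143 (geometric series: 2^k - 1)
Total = 260385 + 262143 = 522528


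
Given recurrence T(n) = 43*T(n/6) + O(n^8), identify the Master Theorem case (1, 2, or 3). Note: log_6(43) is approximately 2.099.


Master Theorem parameters: a=43, b=6, c=8
log_b(a) = 2.099
Compare b^c with a: 6^8 = 1679616 > 43, so c > log_b(a).
Comparing c=8 vs log_b(a)=2.099:
8 > 2.099 => Case 3
Result: T(n) = O(n^8)
Master Theorem case = 3


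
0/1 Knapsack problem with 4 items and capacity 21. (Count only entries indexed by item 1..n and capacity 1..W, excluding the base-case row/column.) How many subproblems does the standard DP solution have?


The DP table is indexed by (item, capacity).
Rows: 4 items
Columns: 21 capacity values (1 to W)
Total subproblems = 4 * 21 = 84


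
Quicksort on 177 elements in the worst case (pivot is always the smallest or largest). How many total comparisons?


In the worst case, each partition step picks the worst pivot:
  Partition 1: 176 comparisons (n-1 elements to compare)
  Partition 2: 175 comparisons
  Partition 3: 174 comparisons
  Partition 4: 173 comparisons
  Partition 5: 172 comparisons
  ...
  Last partition: 0 comparisons
Total = (n-1) + (n-2) + ... + 1 + 0 = n*(n-1)/2
= 177*176/2 = 15576


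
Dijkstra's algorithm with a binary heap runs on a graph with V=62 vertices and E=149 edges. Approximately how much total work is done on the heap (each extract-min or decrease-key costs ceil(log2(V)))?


Dijkstra with a binary heap: each vertex is extracted once, each edge may relax once.
Each heap operation costs O(log V).
V + E = 62 + 149 = 211
ceil(log2(62)) = 6 (since 2^5 = 32 < 62 <= 64 = 2^6)
Total heap work = (V+E) * ceil(log2(V)) = 211 * 6 = 1266


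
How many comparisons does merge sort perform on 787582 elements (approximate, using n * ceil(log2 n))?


Recursion depth: ceil(log2(787582)) = 20
Each recursion level merges n = 787582 elements
Total = 787582 * 20 = 15751640


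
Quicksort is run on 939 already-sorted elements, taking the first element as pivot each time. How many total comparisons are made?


Sum of comparisons per partition:
938 + 937 + ... + 1 + 0
= 939 * (939 - 1) / 2
= 939 * 938 / 2
= 440391


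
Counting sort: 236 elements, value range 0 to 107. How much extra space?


n = 236 (output array)
k = 108 (count array for 108 distinct values)
Extra space = 236 + 108 = 344


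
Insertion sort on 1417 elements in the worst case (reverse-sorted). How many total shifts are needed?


In the worst case (reverse-sorted), each element shifts past all previous:
  Element 1: 1 shifts
  Element 2: 2 shifts
  Element 3: 3 shifts
  Element 4: 4 shifts
  Element 5: 5 shifts
  ...
  Element 1416: 1416 shifts
Total = 1 + 2 + ... + 1416
= 1417*(1417-1)/2 = 1003236


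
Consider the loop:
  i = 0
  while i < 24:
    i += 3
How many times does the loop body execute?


Starting at i = 0, each iteration adds 3.
Iterations until i >= 24:
  Iteration 1: i = 0 -> i = 3
  Iteration 2: i = 3 -> i = 6
  Iteration 3: i = 6 -> i = 9
  Iteration 4: i = 9 -> i = 12
  Iteration 5: i = 12 -> i = 15
  Iteration 6: i = 15 -> i = 18
  Iteration 7: i = 18 -> i = 21
  Iteration 8: i = 21 -> i = 24
Total iterations = ceil(24/3) = 8


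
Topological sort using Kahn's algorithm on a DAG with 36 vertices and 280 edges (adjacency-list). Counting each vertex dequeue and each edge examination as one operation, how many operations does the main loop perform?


Kahn's algorithm:
  1. Compute in-degrees: O(V + E)
  2. Process queue: each vertex dequeued once (O(V))
     each edge examined once (O(E))
Total = V + E = 36 + 280 = 316


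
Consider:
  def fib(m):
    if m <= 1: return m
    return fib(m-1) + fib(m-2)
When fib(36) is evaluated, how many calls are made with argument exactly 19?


Let N(m) = number of times fib(m) is called while evaluating fib(36).
N(36) = 1 (the initial call).
N(35) = 1 (only fib(36) calls it).
For 1 <= m <= 34: fib(m) is called by fib(m+1) and fib(m+2), so
  N(m) = N(m+1) + N(m+2).
fib(0) is called only by fib(2), so N(0) = N(2).
Walk down from m=36:
  N(36)=1, N(35)=1, N(34)=2, N(33)=3, N(32)=5, N(31)=8, N(30)=13, N(29)=21, N(28)=34, N(27)=55, N(26)=89, N(25)=144, N(24)=233, N(23)=377, N(22)=610, N(21)=987, N(20)=1597, N(19)=2584
N(19) = 2584


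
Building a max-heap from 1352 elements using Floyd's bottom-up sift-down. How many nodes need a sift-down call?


In a heap of 1352 elements (0-indexed array):
  Last element index: 1351
  Parent of last element: floor((1351 - 1) / 2) = 675
  Internal nodes: indices 0 to 675
  Count = floor(1352/2) = 676


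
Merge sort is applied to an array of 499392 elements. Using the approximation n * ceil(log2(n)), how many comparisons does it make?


Merge sort divides the array into halves recursively.
Number of levels = ceil(log2(499392)) = 19
At each level, approximately n = 499392 comparisons are needed for merging.
Total comparisons ~ n * ceil(log2(n)) = 499392 * 19 = 9488448


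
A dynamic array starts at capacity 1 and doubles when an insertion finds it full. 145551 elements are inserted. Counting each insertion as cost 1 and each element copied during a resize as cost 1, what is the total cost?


n = 145551
Insertion costs: 145551
Resizes copy 1, 2, 4, ... up to the largest power of 2 that is <= n-1 = 145550, i.e. 131072.
Copy costs = 1 + 2 + 4 + 8 + 16 + 32 + 64 + 128 + 256 + 512 + 1024 + 2048 + 4096 + 8192 + 16384 + 32768 + 65536 + 131072 = 262143
Total = 145551 + 262143 = 407694


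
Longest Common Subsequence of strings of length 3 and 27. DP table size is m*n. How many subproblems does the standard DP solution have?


DP table indexed by positions in both strings.
First string: 3 positions
Second string: 27 positions
Total = 3 * 27 = 81


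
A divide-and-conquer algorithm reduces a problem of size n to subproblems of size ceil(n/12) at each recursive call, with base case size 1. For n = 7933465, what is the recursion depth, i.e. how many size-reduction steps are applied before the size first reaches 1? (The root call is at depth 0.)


Each step divides the size by 12 (rounding up); after k steps the size is ceil(n/12^k), which equals 1 exactly when 12^k >= n.
So the depth is the smallest k with 12^k >= 7933465, i.e. ceil(log_12(7933465)).
12^6 = 2985984 < 7933465 <= 35831808 = 12^7
Recursion depth = 7


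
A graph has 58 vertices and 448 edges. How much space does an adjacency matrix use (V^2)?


Adjacency matrix: V x V grid of entries
Space = V^2 = 58^2 = 58 * 58 = 3364


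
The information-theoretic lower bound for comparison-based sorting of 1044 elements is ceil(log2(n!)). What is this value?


A binary decision tree of height h has at most 2^h leaves and needs at least n! of them, so h >= ceil(log2(n!)).
1044! is far too large to multiply out, so use Stirling's series:
  ln(n!) ~ n ln n - n + (1/2) ln(2 pi n) + 1/(12n)  (error below 1/(360 n^3), negligible here)
  ln(1044) = 6.9508148
  n ln n = 1044 * 6.9508148 = 7256.6507
  (1/2) ln(2 pi * 1044) = (1/2) ln(6559.6455) = 4.3943
  1/(12*1044) = 0.0001
  ln(1044!) ~ 7256.6507 - 1044 + 4.3943 + 0.0001 = 6217.0451
Convert to base 2: log2(1044!) = 6217.0451 / ln 2 = 6217.0451 / 0.69314718 = 8969.3001
ceil(8969.3001) = 8970


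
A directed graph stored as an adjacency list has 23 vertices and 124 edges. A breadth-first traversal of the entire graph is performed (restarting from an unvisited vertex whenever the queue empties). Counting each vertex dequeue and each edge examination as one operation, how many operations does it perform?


A full BFS traversal dequeues each vertex once and examines each edge once.
Vertex visits: 23
Edge visits: 124
V + E = 23 + 124 = 147


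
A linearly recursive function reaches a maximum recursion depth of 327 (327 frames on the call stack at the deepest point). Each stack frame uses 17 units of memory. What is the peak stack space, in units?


Maximum recursion depth = 327 frames
Memory per frame = 17 units
Total stack space = depth * frame_size
= 327 * 17 = 5559


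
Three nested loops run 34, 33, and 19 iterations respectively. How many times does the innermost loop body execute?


Loop 1 (outermost): 34 iterations
Loop 2 (middle): 33 iterations per outer
Loop 3 (innermost): 19 iterations per middle
Total = 34 * 33 * 19 = 21318


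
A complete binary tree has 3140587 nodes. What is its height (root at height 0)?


In a complete binary tree, level k holds nodes 2^k .. 2^(k+1)-1 (1-indexed).
Height = floor(log2(n)) = floor(log2(3140587)) = 21
Check: 2^21 = 2097152 <= 3140587 < 4194304 = 2^22


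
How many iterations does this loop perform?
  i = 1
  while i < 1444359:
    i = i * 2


The loop variable doubles each iteration:
i = 1 -> 2 -> 4 -> 8 -> 16 -> 32 -> 64 -> 128 -> 256 -> 512 -> 1024 -> 2048 -> 4096 -> 8192 -> 16384 -> 32768 -> 65536 -> 131072 -> 262144 -> 524288 -> 1048576 -> 2097152 (stop, 2097152 >= 1444359)
Number of doublings = ceil(log2(1444359)) = 21


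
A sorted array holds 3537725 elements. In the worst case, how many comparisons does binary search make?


Halving sequence: 3537725 -> 1768862 -> 884431 -> 442215 -> 221107 -> 110553 -> 55276 -> 27638 -> 13819 -> 6909 -> 3454 -> 1727 -> 863 -> 431 -> 215 -> 107 -> 53 -> 26 -> 13 -> 6 -> 3 -> 1
Number of halvings = 21
Max comparisons = 21 + 1 = 22


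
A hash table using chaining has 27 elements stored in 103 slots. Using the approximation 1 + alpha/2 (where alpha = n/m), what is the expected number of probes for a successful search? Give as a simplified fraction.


Load factor alpha = n/m = 27/103
Expected probes = 1 + alpha/2 = 1 + 27/(2*103)
= 1 + 27/206
= 206/206 + 27/206
= 233/206


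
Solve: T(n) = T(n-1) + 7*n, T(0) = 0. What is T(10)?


Expanding the recurrence:
T(10) = T(9) + 7*10
       = T(8) + 7*9 + 7*10
       ...
       = T(0) + 7*(1 + 2 + ... + 10)
       = 0 + 7 * 10*11/2
       = 0 + 7 * 55
       = 0 + 385 = 385


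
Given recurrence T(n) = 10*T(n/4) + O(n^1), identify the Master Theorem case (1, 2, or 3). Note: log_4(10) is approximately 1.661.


Master Theorem parameters: a=10, b=4, c=1
log_b(a) = 1.661
Compare b^c with a: 4^1 = 4 < 10, so c < log_b(a).
Comparing c=1 vs log_b(a)=1.661:
1 < 1.661 => Case 1
Result: T(n) = O(n^(log_4 10)) ~ O(n^1.661)
Master Theorem case = 1


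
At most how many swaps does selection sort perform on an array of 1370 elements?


Each of the 1369 passes places one element in its final position.
Pass 1: swap minimum into position 0
Pass 2: swap minimum of remaining into position 1
...
Pass 1369: last two elements, one swap
Maximum swaps = 1370 - 1 = 1369


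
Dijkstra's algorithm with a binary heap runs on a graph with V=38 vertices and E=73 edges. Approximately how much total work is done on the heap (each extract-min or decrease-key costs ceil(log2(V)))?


Dijkstra with a binary heap: each vertex is extracted once, each edge may relax once.
Each heap operation costs O(log V).
V + E = 38 + 73 = 111
ceil(log2(38)) = 6 (since 2^5 = 32 < 38 <= 64 = 2^6)
Total heap work = (V+E) * ceil(log2(V)) = 111 * 6 = 666


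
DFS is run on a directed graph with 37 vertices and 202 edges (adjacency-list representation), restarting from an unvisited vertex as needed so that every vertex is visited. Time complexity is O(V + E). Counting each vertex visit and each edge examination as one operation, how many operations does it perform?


A full DFS traversal processes each vertex exactly once (push/pop on stack).
Each directed edge is examined once.
V = 37, E = 202
V + E = 239
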